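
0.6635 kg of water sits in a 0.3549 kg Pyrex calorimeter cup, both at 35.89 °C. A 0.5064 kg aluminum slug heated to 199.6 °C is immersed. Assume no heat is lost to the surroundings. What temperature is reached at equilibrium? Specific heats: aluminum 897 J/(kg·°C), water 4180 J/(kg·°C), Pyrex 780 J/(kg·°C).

T_f ≈ 57.1 °C

Taking heat into each body as positive, Σ m c ΔT = 0:
0.5064·897·(T − 199.6) + 0.6635·4180·(T − 35.89) + 0.3549·780·(T − 35.89) = 0
3504.5 T = 200140
T = 200140 / 3504.5 = 57.1 °C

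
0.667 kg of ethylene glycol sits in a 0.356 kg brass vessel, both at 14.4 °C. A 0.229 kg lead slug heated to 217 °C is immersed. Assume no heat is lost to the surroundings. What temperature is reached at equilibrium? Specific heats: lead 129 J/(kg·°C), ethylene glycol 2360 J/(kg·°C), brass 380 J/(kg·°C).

Net heat exchanged in the isolated system is zero:
0.229*129*(T − 217) + 0.667*2360*(T − 14.4) + 0.356*380*(T − 14.4) = 0
(29.54 + 1574.1 + 135.28) T = 29.54*217 + 1574.1*14.4 + 135.28*14.4
T = 31026/1738.9 ≈ 17.84 °C

T_f ≈ 17.8 °C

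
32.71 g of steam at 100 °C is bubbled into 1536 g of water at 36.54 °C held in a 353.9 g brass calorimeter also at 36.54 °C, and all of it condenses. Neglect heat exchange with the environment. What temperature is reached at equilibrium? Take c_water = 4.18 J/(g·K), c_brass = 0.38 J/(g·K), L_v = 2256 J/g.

T_f ≈ 48.9 °C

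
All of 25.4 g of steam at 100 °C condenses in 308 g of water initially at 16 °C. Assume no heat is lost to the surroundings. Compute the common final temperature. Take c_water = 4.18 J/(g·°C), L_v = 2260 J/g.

Taking heat into each body as positive, Σ m c ΔT = 0:
steam→water at 100 °C releases m L_v = 25.4×2260 = 57404
  condensate cools 100→T: 25.4×4.18×(T − 100) = 106.17(T − 100)
  original water: 1287.4(T − 16)
1393.6 T = 57404 + 10617 + 20599 = 88620
T ≈ 63.59 °C — below 100 °C, confirming all the steam condensed.

T_f ≈ 63.6 °C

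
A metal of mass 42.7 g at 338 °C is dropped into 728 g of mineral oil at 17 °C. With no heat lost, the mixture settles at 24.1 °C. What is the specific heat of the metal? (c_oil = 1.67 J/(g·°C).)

c ≈ 0.644 J/(g·°C)

Heat lost by the metal = heat gained by the oil:
42.7×c×(338 − 24.1) = 728×1.67×(24.1 − 17)
13404 c = 8631.9  ⇒  c ≈ 0.644 J/(g·°C)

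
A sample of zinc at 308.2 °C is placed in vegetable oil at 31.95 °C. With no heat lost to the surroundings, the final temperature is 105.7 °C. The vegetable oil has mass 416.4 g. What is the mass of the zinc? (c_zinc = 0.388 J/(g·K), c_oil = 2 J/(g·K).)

m ≈ 782 g

Heat lost by the zinc = heat gained by the oil:
m·0.388·(308.2 − 105.7) = 416.4·2·(105.7 − 31.95)
78.57 m = 61419  ⇒  m ≈ 781.7 g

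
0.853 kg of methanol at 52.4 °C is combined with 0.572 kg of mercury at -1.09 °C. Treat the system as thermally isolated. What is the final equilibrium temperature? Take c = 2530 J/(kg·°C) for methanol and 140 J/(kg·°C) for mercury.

Set heat shed by the hot body equal to heat absorbed by the cold body:
0.853·2530·(52.4 − T) = 0.572·140·(T − (-1.09))
2158.1(52.4 − T) = 80.08(T − (-1.09))
2238.2 T = 112997  ⇒  T ≈ 50.49 °C

T_f ≈ 50.5 °C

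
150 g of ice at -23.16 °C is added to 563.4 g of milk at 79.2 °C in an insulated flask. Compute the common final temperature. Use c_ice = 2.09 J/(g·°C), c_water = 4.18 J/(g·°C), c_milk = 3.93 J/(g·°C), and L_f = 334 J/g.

Setting the total heat transfer to zero:
warm ice to 0 °C: 150×2.09×(0 − (-23.16)) = 7260.7; melt ice: 150×334 = 50100; warm the meltwater: 627 T; milk: 2214.2(T − 79.2)
2841.2 T = 175362 − 57361 = 118001
T ≈ 41.53 °C. Since T > 0 °C, the all-ice-melts assumption holds.

T_f ≈ 41.5 °C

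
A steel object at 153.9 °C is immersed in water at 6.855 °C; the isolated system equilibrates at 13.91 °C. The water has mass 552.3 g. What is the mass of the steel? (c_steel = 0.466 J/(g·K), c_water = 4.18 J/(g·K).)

m ≈ 250 g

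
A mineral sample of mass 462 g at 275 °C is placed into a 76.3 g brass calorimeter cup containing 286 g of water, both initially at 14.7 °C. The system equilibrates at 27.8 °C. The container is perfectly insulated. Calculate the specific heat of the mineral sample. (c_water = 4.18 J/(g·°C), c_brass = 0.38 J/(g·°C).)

Energy conservation, ΣQ = 0:
462×c×(27.8 − 275) + 286×4.18×(27.8 − 14.7) + 76.3×0.38×(27.8 − 14.7) = 0
-114206 c = -16041
c = -16041/-114206 ≈ 0.1405 J/(g·°C)

c ≈ 0.14 J/(g·°C)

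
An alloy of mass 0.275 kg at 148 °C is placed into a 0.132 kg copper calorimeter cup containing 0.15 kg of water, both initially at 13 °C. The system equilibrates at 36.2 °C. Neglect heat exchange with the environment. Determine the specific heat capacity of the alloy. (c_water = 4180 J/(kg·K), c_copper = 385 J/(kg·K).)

c ≈ 511 J/(kg·K)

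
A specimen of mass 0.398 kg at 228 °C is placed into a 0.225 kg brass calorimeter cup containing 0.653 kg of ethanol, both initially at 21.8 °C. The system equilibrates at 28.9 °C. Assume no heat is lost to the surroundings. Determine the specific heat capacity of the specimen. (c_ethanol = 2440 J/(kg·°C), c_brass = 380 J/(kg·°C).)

c ≈ 150 J/(kg·°C)

Energy conservation, ΣQ = 0:
0.398·c·(28.9 − 228) + 0.653·2440·(28.9 − 21.8) + 0.225·380·(28.9 − 21.8) = 0
-79.24 c = -11920
c = -11920/-79.24 ≈ 150.4 J/(kg·°C)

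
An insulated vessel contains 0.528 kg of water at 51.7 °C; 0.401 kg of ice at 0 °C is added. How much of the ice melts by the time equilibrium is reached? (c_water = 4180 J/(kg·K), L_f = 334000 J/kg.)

m_melted ≈ 0.342 kg

Cooling the water to 0 °C releases 0.528·4180·51.7 = 114104 J.
To melt every bit of ice: 0.401·334000 = 133934 J.
Since 114104 < 133934 J, not all the ice melts; equilibrium is at 0 °C.
m_melt = 114104 / L_f = 0.3416 kg.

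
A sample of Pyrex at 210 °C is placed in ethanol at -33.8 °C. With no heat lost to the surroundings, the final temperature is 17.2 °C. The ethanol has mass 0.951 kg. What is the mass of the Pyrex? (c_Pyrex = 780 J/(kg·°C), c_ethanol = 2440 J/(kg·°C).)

m ≈ 0.787 kg

Let T be the final temperature. ΣQ_i = 0:
m×780×(17.2 − 210) + 0.951×2440×(17.2 − (-33.8)) = 0
-150384 m = -118342
m = -118342/-150384 ≈ 0.7869 kg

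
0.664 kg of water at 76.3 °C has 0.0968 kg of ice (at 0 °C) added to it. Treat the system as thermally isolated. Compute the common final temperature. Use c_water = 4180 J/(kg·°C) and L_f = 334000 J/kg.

T_f ≈ 56.4 °C

Energy conservation, ΣQ = 0:
melt ice: 0.0968×334000 = 32331; meltwater 0→T: 0.0968×4180×T = 404.62 T; water cools: 0.664×4180×(T − 76.3) = 2775.5(T − 76.3)
3180.1 T = 211772 − 32331 = 179441
T ≈ 56.43 °C. Since T > 0 °C, the all-ice-melts assumption holds.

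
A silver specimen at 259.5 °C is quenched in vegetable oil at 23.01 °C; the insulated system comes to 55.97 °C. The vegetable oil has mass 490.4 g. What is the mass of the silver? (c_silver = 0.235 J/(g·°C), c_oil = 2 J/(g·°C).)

m ≈ 676 g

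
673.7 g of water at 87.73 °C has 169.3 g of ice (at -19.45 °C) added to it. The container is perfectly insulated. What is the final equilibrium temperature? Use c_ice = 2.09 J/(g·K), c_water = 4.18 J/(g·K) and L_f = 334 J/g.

Net heat exchanged in the isolated system is zero:
warm ice to 0 °C: 169.3×2.09×(0 − (-19.45)) = 6882.1; fusion: m_ice L_f = 169.3×334 = 56546; warm the meltwater: 707.67 T; water cools: 673.7×4.18×(T − 87.73) = 2816.1(T − 87.73)
3523.7 T = 247053 − 63428 = 183625
T ≈ 52.11 °C. Since T > 0 °C, the all-ice-melts assumption holds.

T_f ≈ 52.1 °C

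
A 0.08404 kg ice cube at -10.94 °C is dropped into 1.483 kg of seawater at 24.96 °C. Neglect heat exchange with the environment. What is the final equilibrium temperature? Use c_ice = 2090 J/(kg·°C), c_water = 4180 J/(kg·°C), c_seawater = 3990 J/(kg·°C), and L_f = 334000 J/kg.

T_f ≈ 18.8 °C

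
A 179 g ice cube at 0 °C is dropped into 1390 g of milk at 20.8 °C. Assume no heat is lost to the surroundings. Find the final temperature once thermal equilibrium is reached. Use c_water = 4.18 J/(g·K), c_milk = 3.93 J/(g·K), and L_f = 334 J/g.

T_f ≈ 8.7 °C

Net heat exchanged in the isolated system is zero:
latent heat to melt: 179·334 = 59786
  meltwater 0→T: 179·4.18·T = 748.22 T
  milk: 5462.7(T − 20.8)
6210.9 T = 113624 − 59786 = 53838
T ≈ 8.67 °C. Since T > 0 °C, the all-ice-melts assumption holds.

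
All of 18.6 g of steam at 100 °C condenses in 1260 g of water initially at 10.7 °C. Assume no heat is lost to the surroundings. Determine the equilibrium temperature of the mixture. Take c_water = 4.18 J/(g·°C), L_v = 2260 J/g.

Setting the total heat transfer to zero:
condense steam: −18.6·2260 = −42036
  condensed water 100 °C→T: 77.75(T − 100)
  original water: 5266.8(T − 10.7)
5344.5 T = 42036 + 7774.8 + 56355 = 106166
T ≈ 19.86 °C (< 100 °C, so full condensation is consistent).

T_f ≈ 19.9 °C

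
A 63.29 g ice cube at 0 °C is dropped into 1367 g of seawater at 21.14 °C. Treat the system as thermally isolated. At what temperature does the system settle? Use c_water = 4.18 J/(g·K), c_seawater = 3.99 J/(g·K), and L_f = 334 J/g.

T_f ≈ 16.5 °C

Let T be the final temperature. ΣQ_i = 0:
latent heat to melt: 63.29×334 = 21139
  warm the meltwater: 264.55 T
  seawater cools: 1367×3.99×(T − 21.14) = 5454.3(T − 21.14)
5718.9 T = 115305 − 21139 = 94166
T ≈ 16.47 °C. Since T > 0 °C, the all-ice-melts assumption holds.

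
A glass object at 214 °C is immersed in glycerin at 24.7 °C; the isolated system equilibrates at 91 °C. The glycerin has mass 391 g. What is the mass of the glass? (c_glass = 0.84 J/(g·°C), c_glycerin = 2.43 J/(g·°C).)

m ≈ 610 g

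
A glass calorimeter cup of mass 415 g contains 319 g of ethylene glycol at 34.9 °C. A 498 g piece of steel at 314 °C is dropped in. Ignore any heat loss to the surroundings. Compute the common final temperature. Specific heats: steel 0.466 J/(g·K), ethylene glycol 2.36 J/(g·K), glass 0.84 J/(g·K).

Energy conservation, ΣQ = 0:
498*0.466*(T − 314) + 319*2.36*(T − 34.9) + 415*0.84*(T − 34.9) = 0
232.07(T − 314) + 752.84(T − 34.9) + 348.6(T − 34.9) = 0
1333.5 T = 111310
T = 111310/1333.5 ≈ 83.47 °C

T_f ≈ 83.5 °C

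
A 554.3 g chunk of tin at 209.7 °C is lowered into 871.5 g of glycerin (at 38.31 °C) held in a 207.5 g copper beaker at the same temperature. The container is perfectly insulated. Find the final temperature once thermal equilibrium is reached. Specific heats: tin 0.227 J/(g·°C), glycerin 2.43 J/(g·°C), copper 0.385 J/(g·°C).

T_f ≈ 47.6 °C

Let T be the final temperature. ΣQ_i = 0:
554.3*0.227*(T − 209.7) + 871.5*2.43*(T − 38.31) + 207.5*0.385*(T − 38.31) = 0
125.83(T − 209.7) + 2117.7(T − 38.31) + 79.89(T − 38.31) = 0
2323.5 T = 110577
T = 110577 / 2323.5 = 47.6 °C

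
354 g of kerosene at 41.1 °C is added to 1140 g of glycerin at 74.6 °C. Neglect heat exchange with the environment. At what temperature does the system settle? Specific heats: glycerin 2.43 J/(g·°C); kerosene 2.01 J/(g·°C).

T_f ≈ 67.8 °C

Setting the total heat transfer to zero:
1140·2.43·(T − 74.6) + 354·2.01·(T − 41.1) = 0
(2770.2 + 711.54) T = 2770.2·74.6 + 711.54·41.1
T = 235901/3481.7 ≈ 67.75 °C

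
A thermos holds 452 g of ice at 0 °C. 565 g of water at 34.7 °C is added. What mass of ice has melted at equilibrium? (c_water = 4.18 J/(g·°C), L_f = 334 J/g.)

Water can give up m c ΔT = 565×4.18×34.7 = 81951 J before reaching 0 °C.
To melt every bit of ice: 452×334 = 150968 J.
81951 J < 150968 J, so only part of the ice melts and the system sits at 0 °C.
m_melt = 81951 / L_f = 245.4 g.

m_melted ≈ 245 g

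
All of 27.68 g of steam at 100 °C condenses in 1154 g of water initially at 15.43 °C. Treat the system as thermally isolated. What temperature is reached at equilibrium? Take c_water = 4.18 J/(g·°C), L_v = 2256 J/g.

Heat gained plus heat lost sum to zero:
steam→water at 100 °C releases m L_v = 27.68·2256 = 62446; condensate cools 100→T: 27.68·4.18·(T − 100) = 115.7(T − 100); water warms: 1154·4.18·(T − 15.43) = 4823.7(T − 15.43)
4939.4 T = 62446 + 11570 + 74430 = 148446
T ≈ 30.05 °C — below 100 °C, confirming all the steam condensed.

T_f ≈ 30.1 °C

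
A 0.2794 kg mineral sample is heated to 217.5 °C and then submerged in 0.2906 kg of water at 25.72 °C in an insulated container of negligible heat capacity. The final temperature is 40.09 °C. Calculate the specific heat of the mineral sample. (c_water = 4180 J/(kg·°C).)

Energy conservation, ΣQ = 0:
0.2794·c·(40.09 − 217.5) + 0.2906·4180·(40.09 − 25.72) = 0
-49.57 c = -17455
c = -17455/-49.57 ≈ 352.1 J/(kg·°C)

c ≈ 352 J/(kg·°C)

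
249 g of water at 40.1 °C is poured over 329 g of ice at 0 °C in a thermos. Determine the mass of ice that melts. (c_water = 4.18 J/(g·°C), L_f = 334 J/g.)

Water can give up m c ΔT = 249·4.18·40.1 = 41737 J before reaching 0 °C.
Fully melting the ice requires m_ice L_f = 329·334 = 109886 J.
That's not enough to melt it all — equilibrium is at 0 °C with ice remaining.
Mass melted = 41737/334 ≈ 125 g.

m_melted ≈ 125 g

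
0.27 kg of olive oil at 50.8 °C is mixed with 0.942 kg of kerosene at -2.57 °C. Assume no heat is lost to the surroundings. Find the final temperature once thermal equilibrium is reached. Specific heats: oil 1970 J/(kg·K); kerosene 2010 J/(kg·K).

T_f ≈ 9.1 °C

Let T be the final temperature. ΣQ_i = 0:
0.27×1970×(T − 50.8) + 0.942×2010×(T − (-2.57)) = 0
(531.9 + 1893.4) T = 531.9×50.8 + 1893.4×(-2.57)
T = 22154 / 2425.3 = 9.13 °C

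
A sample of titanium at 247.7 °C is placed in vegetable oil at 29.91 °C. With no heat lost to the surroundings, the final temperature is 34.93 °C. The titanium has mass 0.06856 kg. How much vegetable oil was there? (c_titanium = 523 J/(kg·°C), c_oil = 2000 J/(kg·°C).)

m ≈ 0.76 kg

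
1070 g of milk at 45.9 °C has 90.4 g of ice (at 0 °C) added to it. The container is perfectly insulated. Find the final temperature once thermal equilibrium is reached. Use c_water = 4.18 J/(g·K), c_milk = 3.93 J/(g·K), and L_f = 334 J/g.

Sum of m c ΔT and latent-heat terms is zero:
fusion: m_ice L_f = 90.4×334 = 30194; warm the meltwater: 377.87 T; milk cools: 1070×3.93×(T − 45.9) = 4205.1(T − 45.9)
4583 T = 193014 − 30194 = 162820
T ≈ 35.53 °C (positive, so assuming full melt was valid).

T_f ≈ 35.5 °C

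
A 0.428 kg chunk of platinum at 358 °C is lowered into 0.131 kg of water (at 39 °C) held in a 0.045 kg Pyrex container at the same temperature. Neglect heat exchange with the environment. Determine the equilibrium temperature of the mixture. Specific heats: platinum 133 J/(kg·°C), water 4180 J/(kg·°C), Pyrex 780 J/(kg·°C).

T_f ≈ 67.4 °C

Conservation of energy gives ΣQ = 0:
0.428×133×(T − 358) + 0.131×4180×(T − 39) + 0.045×780×(T − 39) = 0
(56.92 + 547.58 + 35.1) T = 56.92×358 + 547.58×39 + 35.1×39
T = 43103 / 639.6 = 67.4 °C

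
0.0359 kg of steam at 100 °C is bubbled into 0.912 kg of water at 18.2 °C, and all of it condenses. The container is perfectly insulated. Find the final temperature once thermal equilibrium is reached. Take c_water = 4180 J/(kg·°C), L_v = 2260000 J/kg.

T_f ≈ 41.8 °C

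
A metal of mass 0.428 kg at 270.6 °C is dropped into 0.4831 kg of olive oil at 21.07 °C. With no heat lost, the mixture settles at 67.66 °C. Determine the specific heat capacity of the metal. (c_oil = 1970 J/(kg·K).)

Setting the total heat transfer to zero:
0.428·c·(67.66 − 270.6) + 0.4831·1970·(67.66 − 21.07) = 0
-86.86 c = -44340
c = -44340/-86.86 ≈ 510.5 J/(kg·K)

c ≈ 510 J/(kg·K)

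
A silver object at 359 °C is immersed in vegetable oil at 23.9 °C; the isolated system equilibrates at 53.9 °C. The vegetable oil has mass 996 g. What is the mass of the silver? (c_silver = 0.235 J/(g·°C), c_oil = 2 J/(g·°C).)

m ≈ 833 g

|Q_silver| = |Q_oil|:
m×0.235×(359 − 53.9) = 996×2×(53.9 − 23.9)
71.7 m = 59760  ⇒  m ≈ 833.5 g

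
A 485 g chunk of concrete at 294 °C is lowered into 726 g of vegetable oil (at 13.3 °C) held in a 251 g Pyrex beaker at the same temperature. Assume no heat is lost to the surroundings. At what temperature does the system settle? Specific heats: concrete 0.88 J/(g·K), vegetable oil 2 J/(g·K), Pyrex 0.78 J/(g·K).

Conservation of energy gives ΣQ = 0:
485×0.88×(T − 294) + 726×2×(T − 13.3) + 251×0.78×(T − 13.3) = 0
426.8(T − 294) + 1452(T − 13.3) + 195.78(T − 13.3) = 0
2074.6 T = 147395
T = 147395/2074.6 ≈ 71.05 °C

T_f ≈ 71.0 °C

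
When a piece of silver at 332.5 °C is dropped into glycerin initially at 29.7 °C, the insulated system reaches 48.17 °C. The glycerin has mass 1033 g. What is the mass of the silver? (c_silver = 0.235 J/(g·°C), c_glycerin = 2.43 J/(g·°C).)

Energy conservation, ΣQ = 0:
m·0.235·(48.17 − 332.5) + 1033·2.43·(48.17 − 29.7) = 0
-66.82 m = -46363
m = -46363/-66.82 ≈ 693.9 g

m ≈ 694 g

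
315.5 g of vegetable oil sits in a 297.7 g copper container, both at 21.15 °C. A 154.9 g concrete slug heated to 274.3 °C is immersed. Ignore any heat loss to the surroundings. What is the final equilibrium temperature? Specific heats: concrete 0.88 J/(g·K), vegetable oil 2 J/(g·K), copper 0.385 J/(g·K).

T_f ≈ 60.3 °C

Taking heat into each body as positive, Σ m c ΔT = 0:
154.9×0.88×(T − 274.3) + 315.5×2×(T − 21.15) + 297.7×0.385×(T − 21.15) = 0
136.31(T − 274.3) + 631(T − 21.15) + 114.61(T − 21.15) = 0
(136.31 + 631 + 114.61) T = 136.31×274.3 + 631×21.15 + 114.61×21.15
T = 53160/881.93 ≈ 60.28 °C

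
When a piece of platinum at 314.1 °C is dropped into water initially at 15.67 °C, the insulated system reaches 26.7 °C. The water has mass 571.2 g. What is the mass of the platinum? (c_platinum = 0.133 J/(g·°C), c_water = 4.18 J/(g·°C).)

m ≈ 689 g

Energy conservation, ΣQ = 0:
m·0.133·(26.7 − 314.1) + 571.2·4.18·(26.7 − 15.67) = 0
-38.22 m = -26335
m = -26335/-38.22 ≈ 689 g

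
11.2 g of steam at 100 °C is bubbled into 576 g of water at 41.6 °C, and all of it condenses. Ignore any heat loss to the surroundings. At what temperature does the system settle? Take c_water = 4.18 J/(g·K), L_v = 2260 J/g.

Energy balance with sensible and latent terms:
latent heat released on condensation: 11.2·2260 = 25312
  condensate cools 100→T: 11.2·4.18·(T − 100) = 46.82(T − 100)
  water warms: 576·4.18·(T − 41.6) = 2407.7(T − 41.6)
2454.5 T = 25312 + 4681.6 + 100159 = 130153
T ≈ 53.03 °C — below 100 °C, confirming all the steam condensed.

T_f ≈ 53.0 °C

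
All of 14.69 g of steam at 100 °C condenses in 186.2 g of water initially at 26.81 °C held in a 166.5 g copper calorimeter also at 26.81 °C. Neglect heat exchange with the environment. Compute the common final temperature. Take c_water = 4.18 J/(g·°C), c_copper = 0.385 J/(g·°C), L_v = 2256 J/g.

Setting the total heat transfer to zero:
condense steam: −14.69·2256 = −33141; condensed water 100 °C→T: 61.4(T − 100); water warms: 186.2·4.18·(T − 26.81) = 778.32(T − 26.81); cup: 64.1(T − 26.81)
903.82 T = 33141 + 6140.4 + 22585 = 61866
T ≈ 68.45 °C — below 100 °C, confirming all the steam condensed.

T_f ≈ 68.4 °C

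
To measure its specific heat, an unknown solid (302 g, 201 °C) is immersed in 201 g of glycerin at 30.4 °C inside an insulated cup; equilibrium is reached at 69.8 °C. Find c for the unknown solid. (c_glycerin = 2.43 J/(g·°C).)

c ≈ 0.486 J/(g·°C)

Conservation of energy gives ΣQ = 0:
302×c×(69.8 − 201) + 201×2.43×(69.8 − 30.4) = 0
-39622 c = -19244
c = -19244/-39622 ≈ 0.4857 J/(g·°C)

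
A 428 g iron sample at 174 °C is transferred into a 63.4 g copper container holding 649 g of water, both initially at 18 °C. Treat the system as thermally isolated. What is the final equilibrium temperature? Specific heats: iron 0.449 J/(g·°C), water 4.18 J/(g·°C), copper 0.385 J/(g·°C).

Setting the total heat transfer to zero:
428·0.449·(T − 174) + 649·4.18·(T − 18) + 63.4·0.385·(T − 18) = 0
(192.17 + 2712.8 + 24.41) T = 192.17·174 + 2712.8·18 + 24.41·18
T ≈ 28.23 °C

T_f ≈ 28.2 °C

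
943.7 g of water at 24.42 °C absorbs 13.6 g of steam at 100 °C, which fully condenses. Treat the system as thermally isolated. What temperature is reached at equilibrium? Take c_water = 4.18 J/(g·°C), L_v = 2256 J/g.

T_f ≈ 33.2 °C

Energy balance with sensible and latent terms:
latent heat released on condensation: 13.6×2256 = 30682; condensed water 100 °C→T: 56.85(T − 100); water warms: 943.7×4.18×(T − 24.42) = 3944.7(T − 24.42)
4001.5 T = 30682 + 5684.8 + 96329 = 132695
T ≈ 33.16 °C, under the boiling point, so the assumption holds.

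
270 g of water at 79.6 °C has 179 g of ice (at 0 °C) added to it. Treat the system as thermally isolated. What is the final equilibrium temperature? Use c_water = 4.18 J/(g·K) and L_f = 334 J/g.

T_f ≈ 16.0 °C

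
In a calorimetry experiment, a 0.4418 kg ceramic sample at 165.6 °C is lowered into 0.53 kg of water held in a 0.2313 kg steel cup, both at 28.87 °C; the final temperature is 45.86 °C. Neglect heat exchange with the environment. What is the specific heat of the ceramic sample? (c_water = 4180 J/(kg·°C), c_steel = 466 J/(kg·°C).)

c ≈ 746 J/(kg·°C)

Let T be the final temperature. ΣQ_i = 0:
0.4418·c·(45.86 − 165.6) + 0.53·4180·(45.86 − 28.87) + 0.2313·466·(45.86 − 28.87) = 0
-52.9 c = -39471
c = -39471/-52.9 ≈ 746.1 J/(kg·°C)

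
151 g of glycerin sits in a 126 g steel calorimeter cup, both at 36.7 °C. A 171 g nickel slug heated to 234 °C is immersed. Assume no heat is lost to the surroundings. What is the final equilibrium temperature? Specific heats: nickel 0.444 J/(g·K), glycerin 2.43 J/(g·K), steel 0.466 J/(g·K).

T_f ≈ 66.6 °C

Net heat exchanged in the isolated system is zero:
171×0.444×(T − 234) + 151×2.43×(T − 36.7) + 126×0.466×(T − 36.7) = 0
75.92(T − 234) + 366.93(T − 36.7) + 58.72(T − 36.7) = 0
(75.92 + 366.93 + 58.72) T = 75.92×234 + 366.93×36.7 + 58.72×36.7
T = 33387/501.57 ≈ 66.57 °C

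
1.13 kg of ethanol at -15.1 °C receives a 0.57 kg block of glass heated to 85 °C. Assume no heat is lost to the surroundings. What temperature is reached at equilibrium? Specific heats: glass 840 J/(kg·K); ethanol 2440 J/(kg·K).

T_f ≈ -0.3 °C

Heat lost by the glass equals heat gained by the ethanol:
0.57·840·(85 − T) = 1.13·2440·(T − (-15.1))
478.8(85 − T) = 2757.2(T − (-15.1))
3236 T = -935.72  ⇒  T ≈ -0.29 °C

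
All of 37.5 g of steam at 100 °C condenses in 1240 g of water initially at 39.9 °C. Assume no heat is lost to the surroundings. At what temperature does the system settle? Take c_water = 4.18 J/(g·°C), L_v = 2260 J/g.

Sum of m c ΔT and latent-heat terms is zero:
steam→water at 100 °C releases m L_v = 37.5×2260 = 84750
  condensed water 100 °C→T: 156.75(T − 100)
  water warms: 1240×4.18×(T − 39.9) = 5183.2(T − 39.9)
5339.9 T = 84750 + 15675 + 206810 = 307235
T ≈ 57.54 °C (< 100 °C, so full condensation is consistent).

T_f ≈ 57.5 °C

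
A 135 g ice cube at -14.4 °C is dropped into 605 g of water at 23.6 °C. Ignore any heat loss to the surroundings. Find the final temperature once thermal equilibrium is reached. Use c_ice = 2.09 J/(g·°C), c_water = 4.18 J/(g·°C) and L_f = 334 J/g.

Energy balance with sensible and latent terms:
ice -14.4→0 °C: 135·2.09·14.4 = 4063; melt ice: 135·334 = 45090; meltwater 0→T: 135·4.18·T = 564.3 T; water cools: 605·4.18·(T − 23.6) = 2528.9(T − 23.6)
3093.2 T = 59682 − 49153 = 10529
T ≈ 3.40 °C (positive, so assuming full melt was valid).

T_f ≈ 3.4 °C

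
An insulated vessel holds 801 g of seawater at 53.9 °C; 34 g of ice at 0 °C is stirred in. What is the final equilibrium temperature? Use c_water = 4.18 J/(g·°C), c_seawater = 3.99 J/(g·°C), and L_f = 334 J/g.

T_f ≈ 48.2 °C

Sum of m c ΔT and latent-heat terms is zero:
latent heat to melt: 34×334 = 11356
  warm the meltwater: 142.12 T
  seawater cools: 801×3.99×(T − 53.9) = 3196(T − 53.9)
3338.1 T = 172264 − 11356 = 160908
T ≈ 48.20 °C (positive, so assuming full melt was valid).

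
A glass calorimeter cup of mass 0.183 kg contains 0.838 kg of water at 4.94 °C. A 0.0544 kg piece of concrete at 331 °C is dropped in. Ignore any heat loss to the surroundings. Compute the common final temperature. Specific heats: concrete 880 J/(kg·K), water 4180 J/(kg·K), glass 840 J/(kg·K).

T_f = Σ m_i c_i T_i / Σ m_i c_i:
T_f = (47.87*331 + 3502.8*4.94 + 153.72*4.94) / (47.87 + 3502.8 + 153.72)
    = 33909 / 3704.4 ≈ 9.15 °C

T_f ≈ 9.2 °C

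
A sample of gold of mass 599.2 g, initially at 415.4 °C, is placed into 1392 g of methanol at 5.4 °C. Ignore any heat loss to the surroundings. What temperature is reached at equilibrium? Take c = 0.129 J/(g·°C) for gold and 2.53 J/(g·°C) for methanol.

T_f ≈ 14.2 °C

Setting the total heat transfer to zero:
599.2·0.129·(T − 415.4) + 1392·2.53·(T − 5.4) = 0
77.3(T − 415.4) + 3521.8(T − 5.4) = 0
3599.1 T = 51127
T = 51127 / 3599.1 = 14.2 °C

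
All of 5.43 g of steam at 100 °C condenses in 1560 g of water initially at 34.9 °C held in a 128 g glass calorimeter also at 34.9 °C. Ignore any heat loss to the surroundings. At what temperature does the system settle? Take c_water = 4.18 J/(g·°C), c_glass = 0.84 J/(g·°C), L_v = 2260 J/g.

Energy conservation, ΣQ = 0:
latent heat released on condensation: 5.43×2260 = 12272
  condensate cools 100→T: 5.43×4.18×(T − 100) = 22.7(T − 100)
  original water: 6520.8(T − 34.9)
  glass cup: 128×0.84×(T − 34.9) = 107.52(T − 34.9)
6651 T = 12272 + 2269.7 + 231328 = 245870
T ≈ 36.97 °C — below 100 °C, confirming all the steam condensed.

T_f ≈ 37.0 °C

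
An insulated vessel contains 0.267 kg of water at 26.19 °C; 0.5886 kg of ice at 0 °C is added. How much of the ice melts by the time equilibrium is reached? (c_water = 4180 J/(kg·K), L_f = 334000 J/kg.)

m_melted ≈ 0.0875 kg

Cooling the water to 0 °C releases 0.267·4180·26.19 = 29230 J.
Fully melting the ice requires m_ice L_f = 0.5886·334000 = 196592 J.
Since 29230 < 196592 J, not all the ice melts; equilibrium is at 0 °C.
m_melt = 29230 / L_f = 0.08751 kg.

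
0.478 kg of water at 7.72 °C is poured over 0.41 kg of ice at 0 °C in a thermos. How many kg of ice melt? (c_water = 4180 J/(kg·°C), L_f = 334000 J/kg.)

m_melted ≈ 0.0462 kg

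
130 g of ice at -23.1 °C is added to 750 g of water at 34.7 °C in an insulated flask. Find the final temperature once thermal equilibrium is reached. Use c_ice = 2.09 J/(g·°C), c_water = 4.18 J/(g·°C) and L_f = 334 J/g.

Sum of m c ΔT and latent-heat terms is zero:
warm ice to 0 °C: 130·2.09·(0 − (-23.1)) = 6276.3; fusion: m_ice L_f = 130·334 = 43420; warm the meltwater: 543.4 T; water: 3135(T − 34.7)
3678.4 T = 108785 − 49696 = 59088
T ≈ 16.06 °C. Since T > 0 °C, the all-ice-melts assumption holds.

T_f ≈ 16.1 °C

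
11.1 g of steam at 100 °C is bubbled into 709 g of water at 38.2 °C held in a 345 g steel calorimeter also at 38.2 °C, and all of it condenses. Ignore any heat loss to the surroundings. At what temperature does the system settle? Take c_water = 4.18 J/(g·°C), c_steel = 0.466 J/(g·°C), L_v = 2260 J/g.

Energy conservation, ΣQ = 0:
latent heat released on condensation: 11.1×2260 = 25086
  condensed water 100 °C→T: 46.4(T − 100)
  original water: 2963.6(T − 38.2)
  steel cup: 345×0.466×(T − 38.2) = 160.77(T − 38.2)
3170.8 T = 25086 + 4639.8 + 119352 = 149077
T ≈ 47.02 °C (< 100 °C, so full condensation is consistent).

T_f ≈ 47.0 °C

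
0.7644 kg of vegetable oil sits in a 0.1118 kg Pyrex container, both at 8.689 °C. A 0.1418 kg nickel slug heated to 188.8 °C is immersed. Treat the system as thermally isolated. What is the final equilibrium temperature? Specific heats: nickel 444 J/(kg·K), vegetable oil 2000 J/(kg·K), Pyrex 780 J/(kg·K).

T_f ≈ 15.4 °C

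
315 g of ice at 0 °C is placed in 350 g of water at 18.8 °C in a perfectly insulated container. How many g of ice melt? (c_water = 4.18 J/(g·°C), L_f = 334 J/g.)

Heat available from the water dropping to 0 °C: 350×4.18×18.8 = 27504 J.
Fully melting the ice requires m_ice L_f = 315×334 = 105210 J.
That's not enough to melt it all — equilibrium is at 0 °C with ice remaining.
Mass melted = 27504/334 ≈ 82.35 g.

m_melted ≈ 82.3 g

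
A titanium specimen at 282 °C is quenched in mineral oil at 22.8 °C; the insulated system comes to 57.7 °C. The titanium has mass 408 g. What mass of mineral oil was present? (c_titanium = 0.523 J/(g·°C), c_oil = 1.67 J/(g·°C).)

m ≈ 821 g

Energy conservation, ΣQ = 0:
408·0.523·(57.7 − 282) + m·1.67·(57.7 − 22.8) = 0
58.28 m = 47862
m = 47862/58.28 ≈ 821.2 g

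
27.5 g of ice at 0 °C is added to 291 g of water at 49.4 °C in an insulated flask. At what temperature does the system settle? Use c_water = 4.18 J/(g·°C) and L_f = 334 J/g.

T_f ≈ 38.2 °C

Sum of m c ΔT and latent-heat terms is zero:
fusion: m_ice L_f = 27.5×334 = 9185
  meltwater 0→T: 27.5×4.18×T = 114.95 T
  water: 1216.4(T − 49.4)
1331.3 T = 60089 − 9185 = 50904
T ≈ 38.24 °C (positive, so assuming full melt was valid).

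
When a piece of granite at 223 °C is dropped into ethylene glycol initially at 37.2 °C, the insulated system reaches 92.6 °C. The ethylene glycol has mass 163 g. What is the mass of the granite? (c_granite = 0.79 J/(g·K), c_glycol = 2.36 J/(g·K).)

Taking heat into each body as positive, Σ m c ΔT = 0:
m·0.79·(92.6 − 223) + 163·2.36·(92.6 − 37.2) = 0
-103.02 m = -21311
m = -21311/-103.02 ≈ 206.9 g

m ≈ 207 g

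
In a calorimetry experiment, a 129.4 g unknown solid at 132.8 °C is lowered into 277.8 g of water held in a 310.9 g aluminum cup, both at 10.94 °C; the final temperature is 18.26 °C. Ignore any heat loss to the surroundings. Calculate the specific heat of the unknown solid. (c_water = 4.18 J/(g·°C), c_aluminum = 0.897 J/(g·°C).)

Conservation of energy gives ΣQ = 0:
129.4×c×(18.26 − 132.8) + 277.8×4.18×(18.26 − 10.94) + 310.9×0.897×(18.26 − 10.94) = 0
-14821 c = -10541
c = -10541/-14821 ≈ 0.7112 J/(g·°C)

c ≈ 0.711 J/(g·°C)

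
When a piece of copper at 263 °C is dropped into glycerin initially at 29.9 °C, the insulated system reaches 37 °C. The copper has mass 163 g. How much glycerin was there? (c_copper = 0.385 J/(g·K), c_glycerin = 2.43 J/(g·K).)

m ≈ 822 g

Let T be the final temperature. ΣQ_i = 0:
163×0.385×(37 − 263) + m×2.43×(37 − 29.9) = 0
17.25 m = 14183
m = 14183/17.25 ≈ 822 g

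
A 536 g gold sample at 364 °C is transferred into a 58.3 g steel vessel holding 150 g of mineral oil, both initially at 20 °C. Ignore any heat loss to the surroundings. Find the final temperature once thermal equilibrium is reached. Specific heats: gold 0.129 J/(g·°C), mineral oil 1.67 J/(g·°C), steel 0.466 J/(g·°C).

T_f ≈ 88.6 °C

T_f = Σ m_i c_i T_i / Σ m_i c_i:
T_f = (69.14·364 + 250.5·20 + 27.17·20) / (69.14 + 250.5 + 27.17)
    = 30722 / 346.81 ≈ 88.58 °C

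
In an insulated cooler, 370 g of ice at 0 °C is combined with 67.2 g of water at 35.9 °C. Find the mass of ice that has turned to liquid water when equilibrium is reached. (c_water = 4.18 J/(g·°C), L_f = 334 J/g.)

Cooling the water to 0 °C releases 67.2×4.18×35.9 = 10084 J.
Melting all 370 g of ice would need 370×334 = 123580 J.
10084 J < 123580 J, so only part of the ice melts and the system sits at 0 °C.
m_melt = 10084 / L_f = 30.19 g.

m_melted ≈ 30.2 g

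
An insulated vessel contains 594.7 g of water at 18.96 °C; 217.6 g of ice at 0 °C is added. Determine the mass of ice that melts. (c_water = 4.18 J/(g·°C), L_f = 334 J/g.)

m_melted ≈ 141 g

Cooling the water to 0 °C releases 594.7·4.18·18.96 = 47132 J.
To melt every bit of ice: 217.6·334 = 72678 J.
47132 J < 72678 J, so only part of the ice melts and the system sits at 0 °C.
m_melted·334 = 47132  ⇒  m_melted ≈ 141.1 g.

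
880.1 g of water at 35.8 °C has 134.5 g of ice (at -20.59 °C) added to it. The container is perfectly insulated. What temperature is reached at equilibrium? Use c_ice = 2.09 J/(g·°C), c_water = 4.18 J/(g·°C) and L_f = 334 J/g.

T_f ≈ 19.1 °C

Heat gained plus heat lost sum to zero:
warm ice to 0 °C: 134.5·2.09·(0 − (-20.59)) = 5788; fusion: m_ice L_f = 134.5·334 = 44923; warm the meltwater: 562.21 T; water: 3678.8(T − 35.8)
4241 T = 131702 − 50711 = 80991
T ≈ 19.10 °C — above 0 °C, consistent with complete melting.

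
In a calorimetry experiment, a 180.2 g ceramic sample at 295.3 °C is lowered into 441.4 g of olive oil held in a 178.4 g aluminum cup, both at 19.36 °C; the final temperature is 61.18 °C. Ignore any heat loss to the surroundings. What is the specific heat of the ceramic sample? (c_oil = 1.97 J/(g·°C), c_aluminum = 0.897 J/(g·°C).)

Taking heat into each body as positive, Σ m c ΔT = 0:
180.2×c×(61.18 − 295.3) + 441.4×1.97×(61.18 − 19.36) + 178.4×0.897×(61.18 − 19.36) = 0
-42188 c = -43057
c = -43057/-42188 ≈ 1.021 J/(g·°C)

c ≈ 1.02 J/(g·°C)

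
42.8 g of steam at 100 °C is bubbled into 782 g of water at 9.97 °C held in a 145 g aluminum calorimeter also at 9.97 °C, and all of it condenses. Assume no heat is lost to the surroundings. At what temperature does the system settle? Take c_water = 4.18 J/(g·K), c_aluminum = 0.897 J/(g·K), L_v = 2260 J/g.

Energy conservation, ΣQ = 0:
steam→water at 100 °C releases m L_v = 42.8×2260 = 96728; condensate cools 100→T: 42.8×4.18×(T − 100) = 178.9(T − 100); water warms: 782×4.18×(T − 9.97) = 3268.8(T − 9.97); cup: 130.06(T − 9.97)
3577.7 T = 96728 + 17890 + 33886 = 148505
T ≈ 41.51 °C (< 100 °C, so full condensation is consistent).

T_f ≈ 41.5 °C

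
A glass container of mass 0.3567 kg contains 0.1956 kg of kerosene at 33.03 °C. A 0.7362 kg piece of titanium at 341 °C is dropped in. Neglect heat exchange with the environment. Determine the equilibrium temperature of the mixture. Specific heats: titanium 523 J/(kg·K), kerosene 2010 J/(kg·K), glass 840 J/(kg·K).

Taking heat into each body as positive, Σ m c ΔT = 0:
0.7362·523·(T − 341) + 0.1956·2010·(T − 33.03) + 0.3567·840·(T − 33.03) = 0
(385.03 + 393.16 + 299.63) T = 385.03·341 + 393.16·33.03 + 299.63·33.03
T = 154179 / 1077.8 = 143 °C

T_f ≈ 143.0 °C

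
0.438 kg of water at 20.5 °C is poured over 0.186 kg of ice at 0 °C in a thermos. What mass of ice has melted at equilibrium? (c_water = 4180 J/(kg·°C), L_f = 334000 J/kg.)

Heat available from the water dropping to 0 °C: 0.438×4180×20.5 = 37532 J.
Melting all 0.186 kg of ice would need 0.186×334000 = 62124 J.
37532 J < 62124 J, so only part of the ice melts and the system sits at 0 °C.
Mass melted = 37532/334000 ≈ 0.1124 kg.

m_melted ≈ 0.112 kg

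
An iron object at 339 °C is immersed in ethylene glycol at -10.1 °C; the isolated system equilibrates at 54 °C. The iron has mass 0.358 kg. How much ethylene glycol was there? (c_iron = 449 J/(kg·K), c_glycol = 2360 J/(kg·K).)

m ≈ 0.303 kg

Energy conservation, ΣQ = 0:
0.358×449×(54 − 339) + m×2360×(54 − (-10.1)) = 0
151276 m = 45811
m = 45811/151276 ≈ 0.3028 kg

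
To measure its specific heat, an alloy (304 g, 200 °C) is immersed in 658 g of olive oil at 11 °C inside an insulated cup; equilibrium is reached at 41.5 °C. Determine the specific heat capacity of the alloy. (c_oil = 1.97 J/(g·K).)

Setting the total heat transfer to zero:
304×c×(41.5 − 200) + 658×1.97×(41.5 − 11) = 0
-48184 c = -39536
c = -39536/-48184 ≈ 0.8205 J/(g·K)

c ≈ 0.821 J/(g·K)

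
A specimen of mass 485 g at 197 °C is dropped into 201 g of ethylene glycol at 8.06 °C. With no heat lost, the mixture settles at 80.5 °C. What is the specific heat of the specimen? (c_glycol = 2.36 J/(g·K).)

c ≈ 0.608 J/(g·K)

Heat lost by the specimen = heat gained by the glycol:
485×c×(197 − 80.5) = 201×2.36×(80.5 − 8.06)
56502 c = 34363  ⇒  c ≈ 0.6082 J/(g·K)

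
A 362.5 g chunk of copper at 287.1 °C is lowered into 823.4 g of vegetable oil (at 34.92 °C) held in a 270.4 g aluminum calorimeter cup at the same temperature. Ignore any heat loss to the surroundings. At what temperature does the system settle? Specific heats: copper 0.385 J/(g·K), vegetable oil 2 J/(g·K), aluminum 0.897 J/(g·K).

T_f ≈ 52.3 °C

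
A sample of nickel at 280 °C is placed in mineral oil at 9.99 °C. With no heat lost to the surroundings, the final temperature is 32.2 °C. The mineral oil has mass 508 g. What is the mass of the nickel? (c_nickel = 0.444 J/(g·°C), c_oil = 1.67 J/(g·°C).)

m ≈ 171 g

Conservation of energy gives ΣQ = 0:
m×0.444×(32.2 − 280) + 508×1.67×(32.2 − 9.99) = 0
-110.02 m = -18842
m = -18842/-110.02 ≈ 171.3 g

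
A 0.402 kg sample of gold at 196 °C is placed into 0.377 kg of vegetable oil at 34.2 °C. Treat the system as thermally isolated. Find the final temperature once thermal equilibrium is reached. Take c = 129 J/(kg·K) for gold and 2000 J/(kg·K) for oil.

T_f ≈ 44.6 °C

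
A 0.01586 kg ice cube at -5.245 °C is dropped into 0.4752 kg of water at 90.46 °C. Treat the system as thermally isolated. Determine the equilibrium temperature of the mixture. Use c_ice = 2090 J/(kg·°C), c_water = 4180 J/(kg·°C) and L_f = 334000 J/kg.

Energy conservation, ΣQ = 0:
warm ice to 0 °C: 0.01586×2090×(0 − (-5.245)) = 173.86; melt ice: 0.01586×334000 = 5297.2; warm the meltwater: 66.29 T; water: 1986.3(T − 90.46)
2052.6 T = 179684 − 5471.1 = 174213
T ≈ 84.87 °C — above 0 °C, consistent with complete melting.

T_f ≈ 84.9 °C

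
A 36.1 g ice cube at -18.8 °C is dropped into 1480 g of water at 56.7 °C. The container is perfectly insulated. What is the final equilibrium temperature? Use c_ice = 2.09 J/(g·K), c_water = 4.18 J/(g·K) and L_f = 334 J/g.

T_f ≈ 53.2 °C

Conservation of energy gives ΣQ = 0:
warm ice to 0 °C: 36.1·2.09·(0 − (-18.8)) = 1418.4
  fusion: m_ice L_f = 36.1·334 = 12057
  meltwater 0→T: 36.1·4.18·T = 150.9 T
  water cools: 1480·4.18·(T − 56.7) = 6186.4(T − 56.7)
6337.3 T = 350769 − 13476 = 337293
T ≈ 53.22 °C — above 0 °C, consistent with complete melting.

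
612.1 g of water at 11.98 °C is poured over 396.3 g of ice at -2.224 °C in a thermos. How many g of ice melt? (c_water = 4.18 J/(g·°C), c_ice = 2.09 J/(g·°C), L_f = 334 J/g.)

m_melted ≈ 86.3 g

Cooling the water to 0 °C releases 612.1×4.18×11.98 = 30652 J.
Of that, 396.3×2.09×2.224 = 1842.1 J goes to bring the ice to 0 °C, leaving 28810 J.
To melt every bit of ice: 396.3×334 = 132364 J.
28810 J < 132364 J, so only part of the ice melts and the system sits at 0 °C.
m_melted×334 = 28810  ⇒  m_melted ≈ 86.26 g.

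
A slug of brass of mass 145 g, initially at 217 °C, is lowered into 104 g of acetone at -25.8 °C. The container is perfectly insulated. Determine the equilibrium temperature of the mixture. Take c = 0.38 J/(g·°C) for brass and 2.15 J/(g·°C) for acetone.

T_f ≈ 22.2 °C

Net heat exchanged in the isolated system is zero:
145·0.38·(T − 217) + 104·2.15·(T − (-25.8)) = 0
278.7 T = 6187.8
T = 6187.8 / 278.7 = 22.2 °C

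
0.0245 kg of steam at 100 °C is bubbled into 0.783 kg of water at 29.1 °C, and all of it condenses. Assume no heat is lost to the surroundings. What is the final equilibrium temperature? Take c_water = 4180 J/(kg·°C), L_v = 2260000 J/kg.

Energy conservation, ΣQ = 0:
steam→water at 100 °C releases m L_v = 0.0245×2260000 = 55370; condensed water 100 °C→T: 102.41(T − 100); original water: 3272.9(T − 29.1)
3375.3 T = 55370 + 10241 + 95243 = 160854
T ≈ 47.66 °C, under the boiling point, so the assumption holds.

T_f ≈ 47.7 °C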